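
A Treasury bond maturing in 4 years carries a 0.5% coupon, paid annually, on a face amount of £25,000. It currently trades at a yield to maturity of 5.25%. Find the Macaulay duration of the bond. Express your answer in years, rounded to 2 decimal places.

Periodic yield y = 0.0525. Discount each cash flow and weight by its year:
  t   CF        PV=CF/(1+0.0525)^t    t·PV
  1       125.00       118.7648       118.7648
  2       125.00       112.8407       225.6814
  3       125.00       107.2121       321.6362
  4    25,125.00    20,474.7050    81,898.8199
  Σ                 20,813.5226    82,564.9023
Price P = Σ PV = 20,813.5226.
Macaulay duration = Σ(t·PV) / P = 82,564.9023 / 20,813.5226 = 3.96689 years.

3.97 years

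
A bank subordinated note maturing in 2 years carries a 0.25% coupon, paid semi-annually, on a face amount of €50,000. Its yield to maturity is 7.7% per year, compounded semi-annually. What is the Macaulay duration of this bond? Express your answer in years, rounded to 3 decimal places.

Periodic yield y = 0.0385. Discount each cash flow and weight by its period:
  t   CF        PV=CF/(1+0.0385)^t    t·PV
  1        62.50        60.1830        60.1830
  2        62.50        57.9518       115.9036
  3        62.50        55.8034       167.4101
  4    50,062.50    43,041.4140   172,165.6558
  Σ                 43,215.3521   172,509.1526
Price P = Σ PV = 43,215.3521.
Macaulay duration = Σ(t·PV) / P = 172,509.1526 / 43,215.3521 = 3.99185 half-year periods.
In years: 3.99185 / 2 = 1.99592 years.

1.996 years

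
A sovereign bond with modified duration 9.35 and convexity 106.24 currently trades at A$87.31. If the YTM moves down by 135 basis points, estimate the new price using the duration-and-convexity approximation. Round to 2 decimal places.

A$99.18

Duration effect: -D_mod·Δy = -9.35 × (-0.0135) = +0.126225
Convexity effect: ½·C·(Δy)² = 0.5 × 106.24 × (-0.0135)² = +0.00968112
ΔP/P ≈ +0.126225 + 0.00968112 = +0.13590612
New price ≈ 87.31 × (1 + 0.13590612) = 99.1759633372.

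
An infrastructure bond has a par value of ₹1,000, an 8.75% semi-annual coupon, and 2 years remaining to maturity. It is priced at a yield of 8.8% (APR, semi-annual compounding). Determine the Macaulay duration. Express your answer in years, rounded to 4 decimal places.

1.8777 years

Periodic yield y = 0.044. Discount each cash flow and weight by its period:
  t   CF        PV=CF/(1+0.044)^t    t·PV
  1        43.75        41.9061        41.9061
  2        43.75        40.1400        80.2799
  3        43.75        38.4482       115.3447
  4     1,043.75       878.6067     3,514.4267
  Σ                    999.1010     3,751.9575
Price P = Σ PV = 999.1010.
Macaulay duration = Σ(t·PV) / P = 3,751.9575 / 999.1010 = 3.75533 half-year periods.
In years: 3.75533 / 2 = 1.87767 years.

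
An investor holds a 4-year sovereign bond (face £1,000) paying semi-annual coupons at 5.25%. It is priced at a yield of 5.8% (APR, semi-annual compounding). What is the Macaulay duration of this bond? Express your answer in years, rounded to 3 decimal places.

Periodic yield y = 0.029. Discount each cash flow and weight by its period:
  t   CF        PV=CF/(1+0.029)^t    t·PV
  1        26.25        25.5102        25.5102
  2        26.25        24.7913        49.5825
  3        26.25        24.0926        72.2777
  4        26.25        23.4136        93.6543
  5        26.25        22.7537       113.7686
  6        26.25        22.1125       132.6748
  7        26.25        21.4893       150.4249
  8     1,026.25       816.4511     6,531.6087
  Σ                    980.6142     7,169.5017
Price P = Σ PV = 980.6142.
Macaulay duration = Σ(t·PV) / P = 7,169.5017 / 980.6142 = 7.31124 half-year periods.
In years: 7.31124 / 2 = 3.65562 years.

3.656 years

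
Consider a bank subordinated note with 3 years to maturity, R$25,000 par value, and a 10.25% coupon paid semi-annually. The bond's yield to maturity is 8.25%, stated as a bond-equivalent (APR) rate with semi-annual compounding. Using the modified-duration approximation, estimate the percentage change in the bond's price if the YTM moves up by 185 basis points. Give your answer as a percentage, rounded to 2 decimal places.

-4.74%

Periodic yield y = 0.04125. Modified duration first:
  t   CF        PV=CF/(1+0.04125)^t    t·PV
  1     1,281.25     1,230.4922     1,230.4922
  2     1,281.25     1,181.7452     2,363.4904
  3     1,281.25     1,134.9294     3,404.7881
  4     1,281.25     1,089.9682     4,359.8727
  5     1,281.25     1,046.7882     5,233.9409
  6    26,281.25    20,621.2948   123,727.7688
  Σ                 26,305.2179   140,320.3531
P = 26,305.2179; D_Mac = 5.33432 half-year periods = 2.66716 yrs; D_mod = 2.66716/(1+0.04125) = 2.56150 yrs.
ΔP/P ≈ -D_mod · Δy = -2.56150 × (+0.0185) = -0.047388 = -4.7388%.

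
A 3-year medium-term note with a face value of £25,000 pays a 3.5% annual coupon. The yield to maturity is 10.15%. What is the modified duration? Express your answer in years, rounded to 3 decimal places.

2.623 years

Periodic yield y = 0.1015. First find Macaulay duration:
  t   CF        PV=CF/(1+0.1015)^t    t·PV
  1       875.00       794.3713       794.3713
  2       875.00       721.1723     1,442.3446
  3    25,875.00    19,360.9585    58,082.8755
  Σ                 20,876.5021    60,319.5914
P = 20,876.5021; Macaulay duration = 60,319.5914 / 20,876.5021 = 2.88935 years.
Modified duration = D_Mac / (1 + y) = 2.88935 / 1.1015 = 2.62311 years.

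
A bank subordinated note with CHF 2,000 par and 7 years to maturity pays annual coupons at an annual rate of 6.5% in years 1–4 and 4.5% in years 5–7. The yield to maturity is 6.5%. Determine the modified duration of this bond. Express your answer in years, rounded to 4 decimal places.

5.4798 years

Periodic yield y = 0.065. First find Macaulay duration:
  t   CF        PV=CF/(1+0.065)^t    t·PV
  1       130.00       122.0657       122.0657
  2       130.00       114.6157       229.2314
  3       130.00       107.6204       322.8611
  4       130.00       101.0520       404.2080
  5        90.00        65.6893       328.4464
  6        90.00        61.6801       370.0804
  7     2,090.00     1,344.9280     9,414.4959
  Σ                  1,917.6512    11,191.3890
P = 1,917.6512; Macaulay duration = 11,191.3890 / 1,917.6512 = 5.83599 years.
Modified duration = D_Mac / (1 + y) = 5.83599 / 1.065 = 5.47980 years.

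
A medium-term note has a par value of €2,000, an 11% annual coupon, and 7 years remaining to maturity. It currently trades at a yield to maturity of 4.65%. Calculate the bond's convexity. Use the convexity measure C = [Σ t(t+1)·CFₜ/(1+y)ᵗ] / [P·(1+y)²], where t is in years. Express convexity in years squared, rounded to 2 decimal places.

With y = 0.0465:
  t   CF        PV=CF/(1+0.0465)^t    t·PV        t(t+1)·PV
  1       220.00       210.2246       210.2246         420.4491
  2       220.00       200.8835       401.7670       1,205.3009
  3       220.00       191.9575       575.8724       2,303.4895
  4       220.00       183.4281       733.7122       3,668.5610
  5       220.00       175.2776       876.3882       5,258.3292
  6       220.00       167.4894     1,004.9363       7,034.5541
  7     2,220.00     1,615.0216    11,305.1515      90,441.2118
  Σ                  2,744.2822    15,108.0521     110,331.8956
P = 2,744.2822.
Convexity = Σ t(t+1)·PV / [P·(1+y)²] = 110,331.8956 / (2,744.2822 × 1.095162) = 36.71080.

36.71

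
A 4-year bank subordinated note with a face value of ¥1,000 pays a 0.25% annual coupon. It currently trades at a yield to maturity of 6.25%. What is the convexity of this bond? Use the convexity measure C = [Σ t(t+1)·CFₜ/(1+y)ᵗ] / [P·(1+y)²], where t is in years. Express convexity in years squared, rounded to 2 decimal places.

17.62

With y = 0.0625:
  t   CF        PV=CF/(1+0.0625)^t    t·PV        t(t+1)·PV
  1         2.50         2.3529         2.3529           4.7059
  2         2.50         2.2145         4.4291          13.2872
  3         2.50         2.0843         6.2528          25.0112
  4     1,002.50       786.6266     3,146.5064      15,732.5319
  Σ                    793.2783     3,159.5412      15,775.5362
P = 793.2783.
Convexity = Σ t(t+1)·PV / [P·(1+y)²] = 15,775.5362 / (793.2783 × 1.128906) = 17.61573.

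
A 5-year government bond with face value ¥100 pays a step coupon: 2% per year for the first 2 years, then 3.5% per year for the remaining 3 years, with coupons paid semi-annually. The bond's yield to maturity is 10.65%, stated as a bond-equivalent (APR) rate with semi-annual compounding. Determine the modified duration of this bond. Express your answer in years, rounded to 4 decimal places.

4.4390 years

Periodic yield y = 0.05325. First find Macaulay duration:
  t   CF        PV=CF/(1+0.05325)^t    t·PV
  1         1.00         0.9494         0.9494
  2         1.00         0.9014         1.8029
  3         1.00         0.8559         2.5676
  4         1.00         0.8126         3.2504
  5         1.75         1.3501         6.7507
  6         1.75         1.2819         7.6913
  7         1.75         1.2171         8.5195
  8         1.75         1.1555         9.2443
  9         1.75         1.0971         9.8741
  10      101.75        60.5647       605.6472
  Σ                     70.1858       656.2976
P = 70.1858; Macaulay duration = 656.2976 / 70.1858 = 9.35085 half-year periods = 4.67543 years.
Modified duration = D_Mac / (1 + y) = 4.67543 / 1.05325 = 4.43905 years.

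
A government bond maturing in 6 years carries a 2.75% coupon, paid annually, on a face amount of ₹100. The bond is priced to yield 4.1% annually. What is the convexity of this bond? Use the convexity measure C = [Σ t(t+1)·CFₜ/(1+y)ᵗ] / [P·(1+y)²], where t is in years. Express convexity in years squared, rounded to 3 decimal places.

35.295

With y = 0.041:
  t   CF        PV=CF/(1+0.041)^t    t·PV        t(t+1)·PV
  1         2.75         2.6417         2.6417           5.2834
  2         2.75         2.5376         5.0753          15.2259
  3         2.75         2.4377         7.3131          29.2524
  4         2.75         2.3417         9.3668          46.8338
  5         2.75         2.2495        11.2473          67.4839
  6       102.75        80.7379       484.4274       3,390.9918
  Σ                     92.9461       520.0716       3,555.0713
P = 92.9461.
Convexity = Σ t(t+1)·PV / [P·(1+y)²] = 3,555.0713 / (92.9461 × 1.083681) = 35.29520.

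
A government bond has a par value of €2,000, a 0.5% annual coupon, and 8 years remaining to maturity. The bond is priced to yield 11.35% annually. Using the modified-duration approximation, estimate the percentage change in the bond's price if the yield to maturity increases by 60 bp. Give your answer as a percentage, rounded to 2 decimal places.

Periodic yield y = 0.1135. Modified duration first:
  t   CF        PV=CF/(1+0.1135)^t    t·PV
  1        10.00         8.9807         8.9807
  2        10.00         8.0653        16.1306
  3        10.00         7.2432        21.7295
  4        10.00         6.5049        26.0195
  5        10.00         5.8418        29.2091
  6        10.00         5.2464        31.4782
  7        10.00         4.7116        32.9812
  8     2,010.00       850.4999     6,803.9995
  Σ                    897.0938     6,970.5284
P = 897.0938; D_Mac = 7.77012 yrs; D_mod = 7.77012/(1+0.1135) = 6.97811 yrs.
ΔP/P ≈ -D_mod · Δy = -6.97811 × (+0.006) = -0.041869 = -4.1869%.

-4.19%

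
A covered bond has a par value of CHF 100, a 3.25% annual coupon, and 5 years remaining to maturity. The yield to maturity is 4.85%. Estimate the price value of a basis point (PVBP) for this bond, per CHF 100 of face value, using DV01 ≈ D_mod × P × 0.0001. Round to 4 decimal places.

Periodic yield y = 0.0485.
  t   CF        PV=CF/(1+0.0485)^t    t·PV
  1         3.25         3.0997         3.0997
  2         3.25         2.9563         5.9126
  3         3.25         2.8195         8.4586
  4         3.25         2.6891        10.7565
  5       103.25        81.4794       407.3971
  Σ                     93.0440       435.6244
P = 93.0440; D_Mac = 4.68192 yrs; D_mod = 4.46535 yrs.
DV01 ≈ 4.46535 × 93.0440 × 0.0001 = 0.041547.

CHF 0.0415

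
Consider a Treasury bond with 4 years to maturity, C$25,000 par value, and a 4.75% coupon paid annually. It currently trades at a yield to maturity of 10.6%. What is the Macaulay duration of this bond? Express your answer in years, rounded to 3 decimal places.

3.704 years

Periodic yield y = 0.106. Discount each cash flow and weight by its year:
  t   CF        PV=CF/(1+0.106)^t    t·PV
  1     1,187.50     1,073.6890     1,073.6890
  2     1,187.50       970.7857     1,941.5714
  3     1,187.50       877.7447     2,633.2342
  4    26,187.50    17,501.4299    70,005.7195
  Σ                 20,423.6493    75,654.2141
Price P = Σ PV = 20,423.6493.
Macaulay duration = Σ(t·PV) / P = 75,654.2141 / 20,423.6493 = 3.70425 years.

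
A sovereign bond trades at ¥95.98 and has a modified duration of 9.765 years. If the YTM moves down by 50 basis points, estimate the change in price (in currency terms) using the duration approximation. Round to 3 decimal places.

+¥4.686

Duration approximation: ΔP/P ≈ -D_mod · Δy = -9.765 × (-0.005) = +0.048825.
ΔP ≈ 95.98 × (+0.048825) = +4.6862235.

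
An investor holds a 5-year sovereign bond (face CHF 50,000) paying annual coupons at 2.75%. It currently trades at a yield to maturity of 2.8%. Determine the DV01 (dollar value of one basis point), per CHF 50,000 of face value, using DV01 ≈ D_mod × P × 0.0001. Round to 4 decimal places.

CHF 22.9969

Periodic yield y = 0.028.
  t   CF        PV=CF/(1+0.028)^t    t·PV
  1     1,375.00     1,337.5486     1,337.5486
  2     1,375.00     1,301.1174     2,602.2347
  3     1,375.00     1,265.6784     3,797.0351
  4     1,375.00     1,231.2046     4,924.8185
  5    51,375.00    44,749.3016   223,746.5079
  Σ                 49,884.8506   236,408.1449
P = 49,884.8506; D_Mac = 4.73908 yrs; D_mod = 4.61000 yrs.
DV01 ≈ 4.61000 × 49,884.8506 × 0.0001 = 22.996901.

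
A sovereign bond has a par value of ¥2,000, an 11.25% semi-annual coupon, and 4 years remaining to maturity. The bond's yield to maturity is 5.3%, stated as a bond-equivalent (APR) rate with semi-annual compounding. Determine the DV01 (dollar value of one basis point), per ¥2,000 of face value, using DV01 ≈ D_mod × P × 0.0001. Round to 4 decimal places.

Periodic yield y = 0.0265.
  t   CF        PV=CF/(1+0.0265)^t    t·PV
  1       112.50       109.5957       109.5957
  2       112.50       106.7664       213.5328
  3       112.50       104.0101       312.0304
  4       112.50       101.3250       405.3001
  5       112.50        98.7092       493.5461
  6       112.50        96.1610       576.9658
  7       112.50        93.6785       655.7494
  8     2,112.50     1,713.6617    13,709.2935
  Σ                  2,423.9076    16,476.0138
P = 2,423.9076; D_Mac = 6.79729 half-year periods = 3.39865 yrs; D_mod = 3.31091 yrs.
DV01 ≈ 3.31091 × 2,423.9076 × 0.0001 = 0.802534.

¥0.8025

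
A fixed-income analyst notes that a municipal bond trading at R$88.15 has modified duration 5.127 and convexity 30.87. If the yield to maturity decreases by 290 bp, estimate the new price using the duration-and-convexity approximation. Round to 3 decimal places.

R$102.401

Duration effect: -D_mod·Δy = -5.127 × (-0.029) = +0.148683
Convexity effect: ½·C·(Δy)² = 0.5 × 30.87 × (-0.029)² = +0.012980835
ΔP/P ≈ +0.148683 + 0.012980835 = +0.161663835
New price ≈ 88.15 × (1 + 0.161663835) = 102.40066705525.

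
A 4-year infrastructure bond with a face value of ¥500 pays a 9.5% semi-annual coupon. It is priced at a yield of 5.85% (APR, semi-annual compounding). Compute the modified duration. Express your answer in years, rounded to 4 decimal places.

3.3606 years

Periodic yield y = 0.02925. First find Macaulay duration:
  t   CF        PV=CF/(1+0.02925)^t    t·PV
  1        23.75        23.0751        23.0751
  2        23.75        22.4193        44.8386
  3        23.75        21.7822        65.3465
  4        23.75        21.1631        84.6526
  5        23.75        20.5617       102.8086
  6        23.75        19.9774       119.8642
  7        23.75        19.4096       135.8675
  8       523.75       415.8695     3,326.9557
  Σ                    564.2578     3,903.4086
P = 564.2578; Macaulay duration = 3,903.4086 / 564.2578 = 6.91777 half-year periods = 3.45889 years.
Modified duration = D_Mac / (1 + y) = 3.45889 / 1.02925 = 3.36059 years.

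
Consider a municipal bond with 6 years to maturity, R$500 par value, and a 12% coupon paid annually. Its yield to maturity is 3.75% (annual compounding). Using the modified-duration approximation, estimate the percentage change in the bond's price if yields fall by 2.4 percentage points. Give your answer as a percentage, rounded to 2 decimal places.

Periodic yield y = 0.0375. Modified duration first:
  t   CF        PV=CF/(1+0.0375)^t    t·PV
  1        60.00        57.8313        57.8313
  2        60.00        55.7410       111.4821
  3        60.00        53.7263       161.1789
  4        60.00        51.7844       207.1375
  5        60.00        49.9127       249.5633
  6       560.00       449.0135     2,694.0810
  Σ                    718.0092     3,481.2741
P = 718.0092; D_Mac = 4.84851 yrs; D_mod = 4.84851/(1+0.0375) = 4.67326 yrs.
ΔP/P ≈ -D_mod · Δy = -4.67326 × (-0.024) = +0.112158 = +11.2158%.

+11.22%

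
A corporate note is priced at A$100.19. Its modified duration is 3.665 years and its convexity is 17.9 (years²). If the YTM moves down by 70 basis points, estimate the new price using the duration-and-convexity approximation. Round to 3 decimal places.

A$102.804

Duration effect: -D_mod·Δy = -3.665 × (-0.007) = +0.025655
Convexity effect: ½·C·(Δy)² = 0.5 × 17.9 × (-0.007)² = +0.00043855
ΔP/P ≈ +0.025655 + 0.00043855 = +0.02609355
New price ≈ 100.19 × (1 + 0.02609355) = 102.8043127745.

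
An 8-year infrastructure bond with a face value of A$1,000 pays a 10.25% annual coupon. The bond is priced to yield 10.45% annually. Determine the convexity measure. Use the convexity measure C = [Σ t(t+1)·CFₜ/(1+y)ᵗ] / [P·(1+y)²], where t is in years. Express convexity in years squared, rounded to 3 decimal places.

With y = 0.1045:
  t   CF        PV=CF/(1+0.1045)^t    t·PV        t(t+1)·PV
  1       102.50        92.8022        92.8022         185.6043
  2       102.50        84.0219       168.0438         504.1313
  3       102.50        76.0723       228.2170         912.8679
  4       102.50        68.8749       275.4996       1,377.4980
  5       102.50        62.3584       311.7922       1,870.7533
  6       102.50        56.4585       338.7512       2,371.2581
  7       102.50        51.1168       357.8177       2,862.5419
  8     1,102.50       497.7976     3,982.3811      35,841.4303
  Σ                    989.5027     5,755.3048      45,926.0853
P = 989.5027.
Convexity = Σ t(t+1)·PV / [P·(1+y)²] = 45,926.0853 / (989.5027 × 1.219920) = 38.04617.

38.046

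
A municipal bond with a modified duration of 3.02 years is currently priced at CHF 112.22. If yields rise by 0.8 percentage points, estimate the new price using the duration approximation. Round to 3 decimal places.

CHF 109.509

Duration approximation: ΔP/P ≈ -D_mod · Δy = -3.02 × (+0.008) = -0.024160.
New price ≈ 112.22 × (1 - 0.024160) = 109.5087648.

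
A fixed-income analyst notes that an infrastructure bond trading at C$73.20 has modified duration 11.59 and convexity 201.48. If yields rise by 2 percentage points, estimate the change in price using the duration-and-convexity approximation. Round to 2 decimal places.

-C$14.02

Duration effect: -D_mod·Δy = -11.59 × (+0.02) = -0.231800
Convexity effect: ½·C·(Δy)² = 0.5 × 201.48 × (0.02)² = +0.0402960
ΔP/P ≈ -0.231800 + 0.0402960 = -0.191504
ΔP ≈ 73.20 × (-0.191504) = -14.0180928.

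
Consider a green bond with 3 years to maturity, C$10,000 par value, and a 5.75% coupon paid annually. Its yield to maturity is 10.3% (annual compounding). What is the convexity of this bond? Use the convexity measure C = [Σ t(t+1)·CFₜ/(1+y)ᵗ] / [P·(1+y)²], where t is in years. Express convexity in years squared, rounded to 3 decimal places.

9.118

With y = 0.103:
  t   CF        PV=CF/(1+0.103)^t    t·PV        t(t+1)·PV
  1       575.00       521.3055       521.3055       1,042.6111
  2       575.00       472.6251       945.2503       2,835.7508
  3    10,575.00     7,880.5012    23,641.5036      94,566.0142
  Σ                  8,874.4319    25,108.0594      98,444.3761
P = 8,874.4319.
Convexity = Σ t(t+1)·PV / [P·(1+y)²] = 98,444.3761 / (8,874.4319 × 1.216609) = 9.11799.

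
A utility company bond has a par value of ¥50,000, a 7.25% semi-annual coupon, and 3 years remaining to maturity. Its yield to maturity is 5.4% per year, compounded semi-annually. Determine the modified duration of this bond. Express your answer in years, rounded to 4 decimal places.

2.6842 years

Periodic yield y = 0.027. First find Macaulay duration:
  t   CF        PV=CF/(1+0.027)^t    t·PV
  1     1,812.50     1,764.8491     1,764.8491
  2     1,812.50     1,718.4509     3,436.9018
  3     1,812.50     1,673.2725     5,019.8176
  4     1,812.50     1,629.2819     6,517.1277
  5     1,812.50     1,586.4478     7,932.2392
  6    51,812.50    44,158.2533   264,949.5198
  Σ                 52,530.5556   289,620.4552
P = 52,530.5556; Macaulay duration = 289,620.4552 / 52,530.5556 = 5.51337 half-year periods = 2.75669 years.
Modified duration = D_Mac / (1 + y) = 2.75669 / 1.027 = 2.68421 years.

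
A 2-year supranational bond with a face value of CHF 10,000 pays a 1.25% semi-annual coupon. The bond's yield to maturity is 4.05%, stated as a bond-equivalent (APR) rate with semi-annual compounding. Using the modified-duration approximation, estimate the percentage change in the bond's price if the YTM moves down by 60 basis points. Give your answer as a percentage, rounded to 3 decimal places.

+1.165%

Periodic yield y = 0.02025. Modified duration first:
  t   CF        PV=CF/(1+0.02025)^t    t·PV
  1        62.50        61.2595        61.2595
  2        62.50        60.0436       120.0872
  3        62.50        58.8519       176.5556
  4    10,062.50     9,287.0863    37,148.3451
  Σ                  9,467.2412    37,506.2474
P = 9,467.2412; D_Mac = 3.96169 half-year periods = 1.98084 yrs; D_mod = 1.98084/(1+0.02025) = 1.94153 yrs.
ΔP/P ≈ -D_mod · Δy = -1.94153 × (-0.006) = +0.011649 = +1.1649%.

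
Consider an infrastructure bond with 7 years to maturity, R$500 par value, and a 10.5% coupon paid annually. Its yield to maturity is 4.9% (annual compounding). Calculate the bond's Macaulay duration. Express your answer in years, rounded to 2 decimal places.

Periodic yield y = 0.049. Discount each cash flow and weight by its year:
  t   CF        PV=CF/(1+0.049)^t    t·PV
  1        52.50        50.0477        50.0477
  2        52.50        47.7099        95.4198
  3        52.50        45.4813       136.4439
  4        52.50        43.3568       173.4273
  5        52.50        41.3316       206.6578
  6        52.50        39.4009       236.4055
  7       552.50       395.2791     2,766.9538
  Σ                    662.6073     3,665.3557
Price P = Σ PV = 662.6073.
Macaulay duration = Σ(t·PV) / P = 3,665.3557 / 662.6073 = 5.53172 years.

5.53 years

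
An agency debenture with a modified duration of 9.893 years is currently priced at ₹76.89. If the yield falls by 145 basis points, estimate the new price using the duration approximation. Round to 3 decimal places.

Duration approximation: ΔP/P ≈ -D_mod · Δy = -9.893 × (-0.0145) = +0.1434485.
New price ≈ 76.89 × (1 + 0.1434485) = 87.919755165.

₹87.920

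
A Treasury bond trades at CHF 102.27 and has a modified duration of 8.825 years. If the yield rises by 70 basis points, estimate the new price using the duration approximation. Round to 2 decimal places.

Duration approximation: ΔP/P ≈ -D_mod · Δy = -8.825 × (+0.007) = -0.061775.
New price ≈ 102.27 × (1 - 0.061775) = 95.95227075.

CHF 95.95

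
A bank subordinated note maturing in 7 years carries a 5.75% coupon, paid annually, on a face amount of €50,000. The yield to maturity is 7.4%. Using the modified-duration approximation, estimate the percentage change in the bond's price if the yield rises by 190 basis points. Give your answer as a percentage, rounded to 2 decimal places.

-10.44%

Periodic yield y = 0.074. Modified duration first:
  t   CF        PV=CF/(1+0.074)^t    t·PV
  1     2,875.00     2,676.9088     2,676.9088
  2     2,875.00     2,492.4662     4,984.9325
  3     2,875.00     2,320.7321     6,962.1962
  4     2,875.00     2,160.8306     8,643.3224
  5     2,875.00     2,011.9466    10,059.7328
  6     2,875.00     1,873.3208    11,239.9249
  7    52,875.00    32,078.9697   224,552.7876
  Σ                 45,615.1747   269,119.8053
P = 45,615.1747; D_Mac = 5.89979 yrs; D_mod = 5.89979/(1+0.074) = 5.49328 yrs.
ΔP/P ≈ -D_mod · Δy = -5.49328 × (+0.019) = -0.104372 = -10.4372%.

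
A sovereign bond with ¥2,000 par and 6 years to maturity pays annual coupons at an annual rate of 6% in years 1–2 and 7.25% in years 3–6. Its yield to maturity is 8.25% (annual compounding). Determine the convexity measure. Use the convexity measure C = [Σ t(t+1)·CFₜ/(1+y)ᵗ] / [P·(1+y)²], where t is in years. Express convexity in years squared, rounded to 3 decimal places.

With y = 0.0825:
  t   CF        PV=CF/(1+0.0825)^t    t·PV        t(t+1)·PV
  1       120.00       110.8545       110.8545         221.7090
  2       120.00       102.4060       204.8120         614.4360
  3       145.00       114.3100       342.9300       1,371.7202
  4       145.00       105.5982       422.3927       2,111.9634
  5       145.00        97.5503       487.7514       2,926.5081
  6     2,145.00     1,333.0912     7,998.5473      55,989.8310
  Σ                  1,863.8102     9,567.2879      63,236.1677
P = 1,863.8102.
Convexity = Σ t(t+1)·PV / [P·(1+y)²] = 63,236.1677 / (1,863.8102 × 1.171806) = 28.95397.

28.954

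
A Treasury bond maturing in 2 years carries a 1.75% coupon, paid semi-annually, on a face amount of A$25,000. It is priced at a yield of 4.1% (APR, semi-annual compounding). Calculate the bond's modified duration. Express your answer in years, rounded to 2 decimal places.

1.93 years

Periodic yield y = 0.0205. First find Macaulay duration:
  t   CF        PV=CF/(1+0.0205)^t    t·PV
  1       218.75       214.3557       214.3557
  2       218.75       210.0497       420.0994
  3       218.75       205.8302       617.4905
  4    25,218.75    23,252.6000    93,010.3999
  Σ                 23,882.8355    94,262.3455
P = 23,882.8355; Macaulay duration = 94,262.3455 / 23,882.8355 = 3.94687 half-year periods = 1.97343 years.
Modified duration = D_Mac / (1 + y) = 1.97343 / 1.0205 = 1.93379 years.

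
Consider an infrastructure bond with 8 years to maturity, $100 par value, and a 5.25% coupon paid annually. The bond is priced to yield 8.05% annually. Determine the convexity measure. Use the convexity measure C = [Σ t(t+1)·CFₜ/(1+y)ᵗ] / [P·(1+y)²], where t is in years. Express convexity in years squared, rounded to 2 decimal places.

47.54

With y = 0.0805:
  t   CF        PV=CF/(1+0.0805)^t    t·PV        t(t+1)·PV
  1         5.25         4.8589         4.8589           9.7177
  2         5.25         4.4969         8.9937          26.9812
  3         5.25         4.1618        12.4855          49.9420
  4         5.25         3.8518        15.4071          77.0354
  5         5.25         3.5648        17.8240         106.9441
  6         5.25         3.2992        19.7953         138.5670
  7         5.25         3.0534        21.3739         170.9913
  8       105.25        56.6531       453.2251       4,079.0256
  Σ                     83.9399       553.9635       4,659.2043
P = 83.9399.
Convexity = Σ t(t+1)·PV / [P·(1+y)²] = 4,659.2043 / (83.9399 × 1.167480) = 47.54379.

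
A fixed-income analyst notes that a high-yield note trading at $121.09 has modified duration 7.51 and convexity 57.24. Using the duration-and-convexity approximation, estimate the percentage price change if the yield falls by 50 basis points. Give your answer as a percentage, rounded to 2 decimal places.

+3.83%

Duration effect: -D_mod·Δy = -7.51 × (-0.005) = +0.037550
Convexity effect: ½·C·(Δy)² = 0.5 × 57.24 × (-0.005)² = +0.0007155
ΔP/P ≈ +0.037550 + 0.0007155 = +0.0382655
= +3.82655%.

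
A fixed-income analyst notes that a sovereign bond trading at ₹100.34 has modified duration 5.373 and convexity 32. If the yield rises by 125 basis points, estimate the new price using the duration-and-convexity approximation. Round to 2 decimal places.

₹93.85

Duration effect: -D_mod·Δy = -5.373 × (+0.0125) = -0.0671625
Convexity effect: ½·C·(Δy)² = 0.5 × 32 × (0.0125)² = +0.0025000
ΔP/P ≈ -0.0671625 + 0.0025000 = -0.0646625
New price ≈ 100.34 × (1 - 0.0646625) = 93.85176475.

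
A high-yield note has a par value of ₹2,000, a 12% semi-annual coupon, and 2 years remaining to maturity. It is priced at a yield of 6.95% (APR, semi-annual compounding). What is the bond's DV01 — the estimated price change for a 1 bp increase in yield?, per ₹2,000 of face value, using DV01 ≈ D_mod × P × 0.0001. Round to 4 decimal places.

Periodic yield y = 0.03475.
  t   CF        PV=CF/(1+0.03475)^t    t·PV
  1       120.00       115.9700       115.9700
  2       120.00       112.0754       224.1508
  3       120.00       108.3116       324.9348
  4     2,120.00     1,849.2436     7,396.9743
  Σ                  2,185.6006     8,062.0300
P = 2,185.6006; D_Mac = 3.68870 half-year periods = 1.84435 yrs; D_mod = 1.78241 yrs.
DV01 ≈ 1.78241 × 2,185.6006 × 0.0001 = 0.389564.

₹0.3896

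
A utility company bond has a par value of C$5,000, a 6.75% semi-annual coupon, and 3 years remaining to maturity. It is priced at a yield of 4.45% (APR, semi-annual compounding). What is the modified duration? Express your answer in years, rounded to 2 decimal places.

2.71 years

Periodic yield y = 0.02225. First find Macaulay duration:
  t   CF        PV=CF/(1+0.02225)^t    t·PV
  1       168.75       165.0770       165.0770
  2       168.75       161.4840       322.9680
  3       168.75       157.9692       473.9076
  4       168.75       154.5309       618.1236
  5       168.75       151.1674       755.8371
  6     5,168.75     4,529.4223    27,176.5336
  Σ                  5,319.6508    29,512.4470
P = 5,319.6508; Macaulay duration = 29,512.4470 / 5,319.6508 = 5.54782 half-year periods = 2.77391 years.
Modified duration = D_Mac / (1 + y) = 2.77391 / 1.02225 = 2.71353 years.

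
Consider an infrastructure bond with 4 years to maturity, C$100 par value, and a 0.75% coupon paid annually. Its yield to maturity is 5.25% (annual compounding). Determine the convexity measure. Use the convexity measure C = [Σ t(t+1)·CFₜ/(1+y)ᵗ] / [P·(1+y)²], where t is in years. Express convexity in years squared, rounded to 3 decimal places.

With y = 0.0525:
  t   CF        PV=CF/(1+0.0525)^t    t·PV        t(t+1)·PV
  1         0.75         0.7126         0.7126           1.4252
  2         0.75         0.6770         1.3541           4.0623
  3         0.75         0.6433         1.9298           7.7193
  4       100.75        82.1025       328.4102       1,642.0510
  Σ                     84.1355       332.4067       1,655.2577
P = 84.1355.
Convexity = Σ t(t+1)·PV / [P·(1+y)²] = 1,655.2577 / (84.1355 × 1.107756) = 17.75998.

17.760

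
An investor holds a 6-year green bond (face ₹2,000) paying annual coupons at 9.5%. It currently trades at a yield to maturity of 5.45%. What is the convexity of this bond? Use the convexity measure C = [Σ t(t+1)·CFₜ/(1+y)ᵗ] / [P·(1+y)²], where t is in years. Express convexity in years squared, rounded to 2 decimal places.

With y = 0.0545:
  t   CF        PV=CF/(1+0.0545)^t    t·PV        t(t+1)·PV
  1       190.00       180.1802       180.1802         360.3604
  2       190.00       170.8679       341.7358       1,025.2073
  3       190.00       162.0369       486.1106       1,944.4425
  4       190.00       153.6623       614.6491       3,073.2455
  5       190.00       145.7205       728.6025       4,371.6153
  6     2,190.00     1,592.8123     9,556.8740      66,898.1181
  Σ                  2,405.2801    11,908.1522      77,672.9890
P = 2,405.2801.
Convexity = Σ t(t+1)·PV / [P·(1+y)²] = 77,672.9890 / (2,405.2801 × 1.111970) = 29.04098.

29.04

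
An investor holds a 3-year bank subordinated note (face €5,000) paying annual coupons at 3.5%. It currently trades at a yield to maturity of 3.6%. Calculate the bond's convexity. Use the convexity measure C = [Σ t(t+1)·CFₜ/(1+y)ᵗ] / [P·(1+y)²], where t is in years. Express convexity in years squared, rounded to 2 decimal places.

10.68

With y = 0.036:
  t   CF        PV=CF/(1+0.036)^t    t·PV        t(t+1)·PV
  1       175.00       168.9189       168.9189         337.8378
  2       175.00       163.0491       326.0983         978.2949
  3     5,175.00     4,654.0505    13,962.1514      55,848.6055
  Σ                  4,986.0185    14,457.1686      57,164.7383
P = 4,986.0185.
Convexity = Σ t(t+1)·PV / [P·(1+y)²] = 57,164.7383 / (4,986.0185 × 1.073296) = 10.68206.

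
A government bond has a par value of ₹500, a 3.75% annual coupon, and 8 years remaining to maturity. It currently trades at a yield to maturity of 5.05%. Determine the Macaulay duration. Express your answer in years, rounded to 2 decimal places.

7.01 years

Periodic yield y = 0.0505. Discount each cash flow and weight by its year:
  t   CF        PV=CF/(1+0.0505)^t    t·PV
  1        18.75        17.8486        17.8486
  2        18.75        16.9906        33.9812
  3        18.75        16.1738        48.5215
  4        18.75        15.3963        61.5853
  5        18.75        14.6562        73.2809
  6        18.75        13.9516        83.7098
  7        18.75        13.2809        92.9666
  8       518.75       349.7757     2,798.2057
  Σ                    458.0739     3,210.0997
Price P = Σ PV = 458.0739.
Macaulay duration = Σ(t·PV) / P = 3,210.0997 / 458.0739 = 7.00782 years.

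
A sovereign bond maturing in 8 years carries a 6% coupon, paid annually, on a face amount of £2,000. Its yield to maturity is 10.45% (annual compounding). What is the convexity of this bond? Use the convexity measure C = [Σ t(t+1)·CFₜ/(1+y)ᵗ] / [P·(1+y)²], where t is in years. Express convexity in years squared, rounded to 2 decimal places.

43.17

With y = 0.1045:
  t   CF        PV=CF/(1+0.1045)^t    t·PV        t(t+1)·PV
  1       120.00       108.6464       108.6464         217.2929
  2       120.00        98.3671       196.7342         590.2025
  3       120.00        89.0603       267.1809       1,068.7234
  4       120.00        80.6340       322.5361       1,612.6806
  5       120.00        73.0050       365.0250       2,190.1502
  6       120.00        66.0978       396.5867       2,776.1071
  7       120.00        59.8441       418.9086       3,351.2686
  8     2,120.00       957.2163     7,657.7306      68,919.5758
  Σ                  1,532.8711     9,733.3486      80,726.0011
P = 1,532.8711.
Convexity = Σ t(t+1)·PV / [P·(1+y)²] = 80,726.0011 / (1,532.8711 × 1.219920) = 43.16944.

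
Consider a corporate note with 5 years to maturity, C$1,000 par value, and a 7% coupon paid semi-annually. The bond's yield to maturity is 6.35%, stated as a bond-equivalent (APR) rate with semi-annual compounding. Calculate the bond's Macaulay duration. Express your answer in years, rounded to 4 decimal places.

4.3149 years

Periodic yield y = 0.03175. Discount each cash flow and weight by its period:
  t   CF        PV=CF/(1+0.03175)^t    t·PV
  1        35.00        33.9229        33.9229
  2        35.00        32.8790        65.7581
  3        35.00        31.8673        95.6018
  4        35.00        30.8866       123.5464
  5        35.00        29.9361       149.6807
  6        35.00        29.0149       174.0894
  7        35.00        28.1220       196.8542
  8        35.00        27.2566       218.0531
  9        35.00        26.4179       237.7608
  10    1,035.00       757.1738     7,571.7379
  Σ                  1,027.4772     8,867.0053
Price P = Σ PV = 1,027.4772.
Macaulay duration = Σ(t·PV) / P = 8,867.0053 / 1,027.4772 = 8.62988 half-year periods.
In years: 8.62988 / 2 = 4.31494 years.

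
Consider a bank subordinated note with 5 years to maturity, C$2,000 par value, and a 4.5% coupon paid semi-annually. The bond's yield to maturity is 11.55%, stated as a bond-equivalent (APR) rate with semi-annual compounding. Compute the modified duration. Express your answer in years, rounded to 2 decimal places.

4.20 years

Periodic yield y = 0.05775. First find Macaulay duration:
  t   CF        PV=CF/(1+0.05775)^t    t·PV
  1        45.00        42.5431        42.5431
  2        45.00        40.2204        80.4408
  3        45.00        38.0245       114.0735
  4        45.00        35.9485       143.7939
  5        45.00        33.9858       169.9289
  6        45.00        32.1303       192.7816
  7        45.00        30.3760       212.6323
  8        45.00        28.7176       229.7409
  9        45.00        27.1497       244.3474
  10    2,045.00     1,166.4415    11,664.4153
  Σ                  1,475.5374    13,094.6977
P = 1,475.5374; Macaulay duration = 13,094.6977 / 1,475.5374 = 8.87453 half-year periods = 4.43726 years.
Modified duration = D_Mac / (1 + y) = 4.43726 / 1.05775 = 4.19500 years.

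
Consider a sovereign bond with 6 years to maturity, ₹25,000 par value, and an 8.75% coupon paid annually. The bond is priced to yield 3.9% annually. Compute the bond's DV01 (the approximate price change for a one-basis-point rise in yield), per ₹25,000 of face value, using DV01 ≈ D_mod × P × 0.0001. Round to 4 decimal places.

₹15.2278

Periodic yield y = 0.039.
  t   CF        PV=CF/(1+0.039)^t    t·PV
  1     2,187.50     2,105.3898     2,105.3898
  2     2,187.50     2,026.3617     4,052.7234
  3     2,187.50     1,950.3000     5,850.9000
  4     2,187.50     1,877.0934     7,508.3734
  5     2,187.50     1,806.6346     9,033.1730
  6    27,187.50    21,611.0560   129,666.3361
  Σ                 31,376.8354   158,216.8956
P = 31,376.8354; D_Mac = 5.04247 yrs; D_mod = 4.85320 yrs.
DV01 ≈ 4.85320 × 31,376.8354 × 0.0001 = 15.227805.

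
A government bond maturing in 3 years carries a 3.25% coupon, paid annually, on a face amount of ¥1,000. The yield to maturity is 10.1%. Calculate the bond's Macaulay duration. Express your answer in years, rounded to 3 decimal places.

Periodic yield y = 0.101. Discount each cash flow and weight by its year:
  t   CF        PV=CF/(1+0.101)^t    t·PV
  1        32.50        29.5186        29.5186
  2        32.50        26.8107        53.6215
  3     1,032.50       773.6207     2,320.8622
  Σ                    829.9501     2,404.0023
Price P = Σ PV = 829.9501.
Macaulay duration = Σ(t·PV) / P = 2,404.0023 / 829.9501 = 2.89656 years.

2.897 years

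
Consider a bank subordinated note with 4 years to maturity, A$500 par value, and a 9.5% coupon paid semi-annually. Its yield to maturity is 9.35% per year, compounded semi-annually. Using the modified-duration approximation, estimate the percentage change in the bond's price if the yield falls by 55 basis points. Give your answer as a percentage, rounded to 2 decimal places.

+1.80%

Periodic yield y = 0.04675. Modified duration first:
  t   CF        PV=CF/(1+0.04675)^t    t·PV
  1        23.75        22.6893        22.6893
  2        23.75        21.6759        43.3519
  3        23.75        20.7078        62.1235
  4        23.75        19.7830        79.1319
  5        23.75        18.8994        94.4972
  6        23.75        18.0553       108.3321
  7        23.75        17.2490       120.7427
  8       523.75       363.3961     2,907.1689
  Σ                    502.4559     3,438.0374
P = 502.4559; D_Mac = 6.84247 half-year periods = 3.42123 yrs; D_mod = 3.42123/(1+0.04675) = 3.26843 yrs.
ΔP/P ≈ -D_mod · Δy = -3.26843 × (-0.0055) = +0.017976 = +1.7976%.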